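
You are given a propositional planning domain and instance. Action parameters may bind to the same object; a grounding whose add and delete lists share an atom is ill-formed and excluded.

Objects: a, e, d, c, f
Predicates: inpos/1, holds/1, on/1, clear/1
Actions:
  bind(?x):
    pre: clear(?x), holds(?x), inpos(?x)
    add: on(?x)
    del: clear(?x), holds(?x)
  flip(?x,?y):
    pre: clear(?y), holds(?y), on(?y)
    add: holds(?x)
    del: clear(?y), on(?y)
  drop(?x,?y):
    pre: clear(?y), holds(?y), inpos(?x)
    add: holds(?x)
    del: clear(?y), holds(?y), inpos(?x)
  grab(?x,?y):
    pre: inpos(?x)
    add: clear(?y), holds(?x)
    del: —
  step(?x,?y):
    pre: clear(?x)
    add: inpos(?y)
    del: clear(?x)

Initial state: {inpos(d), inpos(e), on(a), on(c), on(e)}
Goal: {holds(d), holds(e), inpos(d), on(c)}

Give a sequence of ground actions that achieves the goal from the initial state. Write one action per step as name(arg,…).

1. grab(e,a)  →  {clear(a), holds(e), inpos(d), inpos(e), on(a), on(c), on(e)}
2. grab(d,a)  →  {clear(a), holds(d), holds(e), inpos(d), inpos(e), on(a), on(c), on(e)}

grab(e,a); grab(d,a)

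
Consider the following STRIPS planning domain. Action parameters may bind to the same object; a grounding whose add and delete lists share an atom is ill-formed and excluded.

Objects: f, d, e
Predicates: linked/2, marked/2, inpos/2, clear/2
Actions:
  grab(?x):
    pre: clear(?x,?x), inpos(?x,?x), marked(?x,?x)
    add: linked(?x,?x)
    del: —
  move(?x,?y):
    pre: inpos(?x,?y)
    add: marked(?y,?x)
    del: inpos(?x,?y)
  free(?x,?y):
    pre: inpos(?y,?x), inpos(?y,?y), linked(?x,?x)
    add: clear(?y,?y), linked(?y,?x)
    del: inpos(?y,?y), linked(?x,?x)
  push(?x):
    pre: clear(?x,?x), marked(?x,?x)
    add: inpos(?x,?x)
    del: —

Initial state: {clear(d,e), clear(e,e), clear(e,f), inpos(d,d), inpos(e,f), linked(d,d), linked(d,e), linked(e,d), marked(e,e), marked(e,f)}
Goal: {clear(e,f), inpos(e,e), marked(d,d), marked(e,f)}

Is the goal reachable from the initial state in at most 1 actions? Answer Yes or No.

1. move(d,d)  →  {clear(d,e), clear(e,e), clear(e,f), inpos(e,f), linked(d,d), linked(d,e), linked(e,d), marked(d,d), marked(e,e), marked(e,f)}
2. push(e)  →  {clear(d,e), clear(e,e), clear(e,f), inpos(e,e), inpos(e,f), linked(d,d), linked(d,e), linked(e,d), marked(d,d), marked(e,e), marked(e,f)}
optimal plan length = 2; 2 > 1

No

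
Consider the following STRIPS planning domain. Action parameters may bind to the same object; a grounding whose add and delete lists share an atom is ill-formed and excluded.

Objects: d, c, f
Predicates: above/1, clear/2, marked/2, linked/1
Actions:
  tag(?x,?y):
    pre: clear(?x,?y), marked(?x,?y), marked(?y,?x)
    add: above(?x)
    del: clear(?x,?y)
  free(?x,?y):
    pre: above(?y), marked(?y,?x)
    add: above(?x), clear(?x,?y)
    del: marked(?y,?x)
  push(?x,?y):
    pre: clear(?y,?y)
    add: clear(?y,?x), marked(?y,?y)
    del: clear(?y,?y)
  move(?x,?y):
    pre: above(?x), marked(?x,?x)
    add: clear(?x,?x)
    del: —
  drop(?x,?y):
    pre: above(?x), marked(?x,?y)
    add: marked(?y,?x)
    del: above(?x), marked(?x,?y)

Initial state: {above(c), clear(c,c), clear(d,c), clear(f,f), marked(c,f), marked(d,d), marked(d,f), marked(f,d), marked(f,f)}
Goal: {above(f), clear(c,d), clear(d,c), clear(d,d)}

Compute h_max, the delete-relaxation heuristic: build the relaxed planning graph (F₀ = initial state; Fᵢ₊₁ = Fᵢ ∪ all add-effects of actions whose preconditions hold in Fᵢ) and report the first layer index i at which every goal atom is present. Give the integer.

3

F0 = init (9 atoms)
F1 = F0 ∪ {above(f), clear(c,d), clear(c,f), clear(f,c), clear(f,d), marked(c,c), marked(f,c)}  (16 atoms)
F2 = F1 ∪ {above(d), clear(d,f)}  (18 atoms)
F3 = F2 ∪ {clear(d,d)}  (19 atoms)
goal ⊆ F3  ⇒  h_max = 3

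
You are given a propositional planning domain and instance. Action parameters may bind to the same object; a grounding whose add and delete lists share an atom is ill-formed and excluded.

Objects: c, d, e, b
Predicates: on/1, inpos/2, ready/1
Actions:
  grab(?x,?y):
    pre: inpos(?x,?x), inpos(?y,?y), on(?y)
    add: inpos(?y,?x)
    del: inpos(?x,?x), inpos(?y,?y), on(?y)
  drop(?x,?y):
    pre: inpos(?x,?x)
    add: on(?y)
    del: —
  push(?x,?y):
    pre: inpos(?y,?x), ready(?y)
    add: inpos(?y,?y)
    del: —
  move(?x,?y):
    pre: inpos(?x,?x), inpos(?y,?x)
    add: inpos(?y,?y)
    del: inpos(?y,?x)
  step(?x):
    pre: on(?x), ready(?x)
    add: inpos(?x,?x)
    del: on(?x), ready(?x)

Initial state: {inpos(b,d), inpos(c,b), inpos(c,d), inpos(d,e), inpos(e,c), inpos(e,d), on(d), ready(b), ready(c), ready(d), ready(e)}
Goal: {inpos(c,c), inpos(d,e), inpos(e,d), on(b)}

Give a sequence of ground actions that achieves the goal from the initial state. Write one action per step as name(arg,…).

push(d,c); drop(c,b)

1. push(d,c)  →  {inpos(b,d), inpos(c,b), inpos(c,c), inpos(c,d), inpos(d,e), inpos(e,c), inpos(e,d), on(d), ready(b), ready(c), ready(d), ready(e)}
2. drop(c,b)  →  {inpos(b,d), inpos(c,b), inpos(c,c), inpos(c,d), inpos(d,e), inpos(e,c), inpos(e,d), on(b), on(d), ready(b), ready(c), ready(d), ready(e)}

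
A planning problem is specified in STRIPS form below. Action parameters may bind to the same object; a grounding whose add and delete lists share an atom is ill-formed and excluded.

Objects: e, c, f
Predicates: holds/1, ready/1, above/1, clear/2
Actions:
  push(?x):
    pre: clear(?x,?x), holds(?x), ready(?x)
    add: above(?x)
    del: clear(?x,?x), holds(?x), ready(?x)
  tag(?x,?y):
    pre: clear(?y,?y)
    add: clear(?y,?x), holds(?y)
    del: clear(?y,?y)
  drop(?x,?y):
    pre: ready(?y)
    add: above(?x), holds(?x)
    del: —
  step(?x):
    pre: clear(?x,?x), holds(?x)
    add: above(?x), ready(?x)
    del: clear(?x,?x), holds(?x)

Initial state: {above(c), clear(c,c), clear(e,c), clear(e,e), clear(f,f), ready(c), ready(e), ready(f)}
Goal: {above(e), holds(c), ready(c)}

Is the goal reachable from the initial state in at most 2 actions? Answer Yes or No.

Yes

1. tag(e,c)  →  {above(c), clear(c,e), clear(e,c), clear(e,e), clear(f,f), holds(c), ready(c), ready(e), ready(f)}
2. drop(e,e)  →  {above(c), above(e), clear(c,e), clear(e,c), clear(e,e), clear(f,f), holds(c), holds(e), ready(c), ready(e), ready(f)}
optimal plan length = 2; 2 ≤ 2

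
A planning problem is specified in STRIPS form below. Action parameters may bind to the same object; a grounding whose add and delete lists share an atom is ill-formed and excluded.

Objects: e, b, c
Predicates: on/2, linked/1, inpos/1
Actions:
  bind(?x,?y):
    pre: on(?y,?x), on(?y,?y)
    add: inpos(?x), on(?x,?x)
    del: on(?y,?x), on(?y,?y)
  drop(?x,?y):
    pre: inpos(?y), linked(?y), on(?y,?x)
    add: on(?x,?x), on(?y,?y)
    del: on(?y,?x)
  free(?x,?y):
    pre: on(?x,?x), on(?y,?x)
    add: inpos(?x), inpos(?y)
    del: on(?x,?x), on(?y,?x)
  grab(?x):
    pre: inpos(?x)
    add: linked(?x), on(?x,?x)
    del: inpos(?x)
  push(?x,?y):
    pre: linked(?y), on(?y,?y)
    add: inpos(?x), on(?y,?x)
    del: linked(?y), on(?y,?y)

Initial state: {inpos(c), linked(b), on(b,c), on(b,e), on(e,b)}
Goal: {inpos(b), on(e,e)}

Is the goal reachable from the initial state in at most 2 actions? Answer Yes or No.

No

1. grab(c)  →  {linked(b), linked(c), on(b,c), on(b,e), on(c,c), on(e,b)}
2. free(c,b)  →  {inpos(b), inpos(c), linked(b), linked(c), on(b,e), on(e,b)}
3. drop(e,b)  →  {inpos(b), inpos(c), linked(b), linked(c), on(b,b), on(e,b), on(e,e)}
optimal plan length = 3; 3 > 2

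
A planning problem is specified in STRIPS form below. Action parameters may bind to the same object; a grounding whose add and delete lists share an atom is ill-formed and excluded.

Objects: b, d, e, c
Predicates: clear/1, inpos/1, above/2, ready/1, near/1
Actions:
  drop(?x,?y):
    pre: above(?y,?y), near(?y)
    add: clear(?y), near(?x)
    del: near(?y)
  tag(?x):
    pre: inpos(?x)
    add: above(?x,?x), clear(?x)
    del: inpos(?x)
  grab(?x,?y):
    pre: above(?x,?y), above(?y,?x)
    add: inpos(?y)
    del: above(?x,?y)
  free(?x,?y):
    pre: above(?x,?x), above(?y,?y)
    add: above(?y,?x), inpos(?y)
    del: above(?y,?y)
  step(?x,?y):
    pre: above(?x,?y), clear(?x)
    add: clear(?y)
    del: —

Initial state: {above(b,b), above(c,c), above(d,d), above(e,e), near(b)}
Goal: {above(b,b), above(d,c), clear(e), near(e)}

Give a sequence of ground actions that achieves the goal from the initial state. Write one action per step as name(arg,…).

1. drop(e,b)  →  {above(b,b), above(c,c), above(d,d), above(e,e), clear(b), near(e)}
2. drop(b,e)  →  {above(b,b), above(c,c), above(d,d), above(e,e), clear(b), clear(e), near(b)}
3. drop(e,b)  →  {above(b,b), above(c,c), above(d,d), above(e,e), clear(b), clear(e), near(e)}
4. free(c,d)  →  {above(b,b), above(c,c), above(d,c), above(e,e), clear(b), clear(e), inpos(d), near(e)}

drop(e,b); drop(b,e); drop(e,b); free(c,d)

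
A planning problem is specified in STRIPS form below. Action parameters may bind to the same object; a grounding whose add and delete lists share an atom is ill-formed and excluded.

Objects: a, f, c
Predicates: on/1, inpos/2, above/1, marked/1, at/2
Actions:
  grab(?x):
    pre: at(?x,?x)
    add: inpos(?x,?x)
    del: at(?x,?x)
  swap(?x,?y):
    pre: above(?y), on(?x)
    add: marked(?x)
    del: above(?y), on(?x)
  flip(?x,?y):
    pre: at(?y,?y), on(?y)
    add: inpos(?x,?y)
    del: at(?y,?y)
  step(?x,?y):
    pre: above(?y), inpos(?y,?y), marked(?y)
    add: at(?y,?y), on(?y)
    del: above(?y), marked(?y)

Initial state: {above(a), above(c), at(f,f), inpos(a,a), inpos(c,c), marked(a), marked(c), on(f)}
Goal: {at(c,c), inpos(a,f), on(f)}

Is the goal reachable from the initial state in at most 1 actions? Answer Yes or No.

No

1. flip(a,f)  →  {above(a), above(c), inpos(a,a), inpos(a,f), inpos(c,c), marked(a), marked(c), on(f)}
2. step(a,c)  →  {above(a), at(c,c), inpos(a,a), inpos(a,f), inpos(c,c), marked(a), on(c), on(f)}
optimal plan length = 2; 2 > 1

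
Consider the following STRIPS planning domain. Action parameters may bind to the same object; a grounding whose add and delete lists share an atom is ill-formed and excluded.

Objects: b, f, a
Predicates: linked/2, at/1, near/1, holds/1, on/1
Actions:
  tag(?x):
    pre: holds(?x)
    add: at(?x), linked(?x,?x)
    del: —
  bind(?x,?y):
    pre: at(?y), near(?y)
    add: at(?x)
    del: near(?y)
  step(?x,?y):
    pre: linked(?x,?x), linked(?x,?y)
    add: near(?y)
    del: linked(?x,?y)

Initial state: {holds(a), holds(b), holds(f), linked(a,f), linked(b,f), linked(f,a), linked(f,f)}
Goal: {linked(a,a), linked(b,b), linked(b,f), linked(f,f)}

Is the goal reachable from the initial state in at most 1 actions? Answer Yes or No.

No

1. tag(b)  →  {at(b), holds(a), holds(b), holds(f), linked(a,f), linked(b,b), linked(b,f), linked(f,a), linked(f,f)}
2. tag(a)  →  {at(a), at(b), holds(a), holds(b), holds(f), linked(a,a), linked(a,f), linked(b,b), linked(b,f), linked(f,a), linked(f,f)}
optimal plan length = 2; 2 > 1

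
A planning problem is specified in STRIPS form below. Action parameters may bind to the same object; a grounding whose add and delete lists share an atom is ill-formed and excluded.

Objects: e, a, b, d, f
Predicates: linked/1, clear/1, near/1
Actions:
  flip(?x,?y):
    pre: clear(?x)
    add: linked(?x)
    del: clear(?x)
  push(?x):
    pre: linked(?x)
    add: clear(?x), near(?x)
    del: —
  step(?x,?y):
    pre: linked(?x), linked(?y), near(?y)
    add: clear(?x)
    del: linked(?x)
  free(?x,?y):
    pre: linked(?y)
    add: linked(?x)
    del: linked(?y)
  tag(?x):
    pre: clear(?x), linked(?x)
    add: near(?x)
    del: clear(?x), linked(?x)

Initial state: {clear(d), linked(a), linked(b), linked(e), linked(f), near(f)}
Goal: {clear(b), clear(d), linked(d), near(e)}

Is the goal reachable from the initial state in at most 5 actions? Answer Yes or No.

1. push(e)  →  {clear(d), clear(e), linked(a), linked(b), linked(e), linked(f), near(e), near(f)}
2. push(b)  →  {clear(b), clear(d), clear(e), linked(a), linked(b), linked(e), linked(f), near(b), near(e), near(f)}
3. free(d,e)  →  {clear(b), clear(d), clear(e), linked(a), linked(b), linked(d), linked(f), near(b), near(e), near(f)}
optimal plan length = 3; 3 ≤ 5

Yes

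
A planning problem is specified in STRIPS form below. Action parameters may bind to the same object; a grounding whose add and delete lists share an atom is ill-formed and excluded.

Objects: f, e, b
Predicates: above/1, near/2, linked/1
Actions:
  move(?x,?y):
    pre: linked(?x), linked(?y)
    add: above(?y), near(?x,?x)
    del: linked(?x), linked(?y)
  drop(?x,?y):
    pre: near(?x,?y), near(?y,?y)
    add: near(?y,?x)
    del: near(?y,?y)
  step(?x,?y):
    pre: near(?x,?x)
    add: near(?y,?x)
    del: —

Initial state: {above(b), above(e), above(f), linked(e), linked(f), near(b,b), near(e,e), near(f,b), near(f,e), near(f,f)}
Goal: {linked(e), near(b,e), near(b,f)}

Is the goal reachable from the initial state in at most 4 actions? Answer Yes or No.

1. drop(f,b)  →  {above(b), above(e), above(f), linked(e), linked(f), near(b,f), near(e,e), near(f,b), near(f,e), near(f,f)}
2. step(e,b)  →  {above(b), above(e), above(f), linked(e), linked(f), near(b,e), near(b,f), near(e,e), near(f,b), near(f,e), near(f,f)}
optimal plan length = 2; 2 ≤ 4

Yes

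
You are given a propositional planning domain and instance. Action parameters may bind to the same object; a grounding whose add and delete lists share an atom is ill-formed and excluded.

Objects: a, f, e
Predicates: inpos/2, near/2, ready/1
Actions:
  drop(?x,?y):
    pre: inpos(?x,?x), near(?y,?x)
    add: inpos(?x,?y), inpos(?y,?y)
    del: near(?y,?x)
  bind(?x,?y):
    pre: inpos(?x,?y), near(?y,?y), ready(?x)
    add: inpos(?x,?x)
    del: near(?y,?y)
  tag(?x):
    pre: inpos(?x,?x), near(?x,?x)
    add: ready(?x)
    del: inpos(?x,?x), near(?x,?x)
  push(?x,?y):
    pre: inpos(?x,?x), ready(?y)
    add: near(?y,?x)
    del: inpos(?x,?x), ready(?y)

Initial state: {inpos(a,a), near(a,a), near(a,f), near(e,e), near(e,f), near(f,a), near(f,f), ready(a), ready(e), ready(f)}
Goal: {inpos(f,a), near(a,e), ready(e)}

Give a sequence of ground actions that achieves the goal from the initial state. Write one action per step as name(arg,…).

drop(a,f); drop(f,a); drop(f,e); push(e,a)

1. drop(a,f)  →  {inpos(a,a), inpos(a,f), inpos(f,f), near(a,a), near(a,f), near(e,e), near(e,f), near(f,f), ready(a), ready(e), ready(f)}
2. drop(f,a)  →  {inpos(a,a), inpos(a,f), inpos(f,a), inpos(f,f), near(a,a), near(e,e), near(e,f), near(f,f), ready(a), ready(e), ready(f)}
3. drop(f,e)  →  {inpos(a,a), inpos(a,f), inpos(e,e), inpos(f,a), inpos(f,e), inpos(f,f), near(a,a), near(e,e), near(f,f), ready(a), ready(e), ready(f)}
4. push(e,a)  →  {inpos(a,a), inpos(a,f), inpos(f,a), inpos(f,e), inpos(f,f), near(a,a), near(a,e), near(e,e), near(f,f), ready(e), ready(f)}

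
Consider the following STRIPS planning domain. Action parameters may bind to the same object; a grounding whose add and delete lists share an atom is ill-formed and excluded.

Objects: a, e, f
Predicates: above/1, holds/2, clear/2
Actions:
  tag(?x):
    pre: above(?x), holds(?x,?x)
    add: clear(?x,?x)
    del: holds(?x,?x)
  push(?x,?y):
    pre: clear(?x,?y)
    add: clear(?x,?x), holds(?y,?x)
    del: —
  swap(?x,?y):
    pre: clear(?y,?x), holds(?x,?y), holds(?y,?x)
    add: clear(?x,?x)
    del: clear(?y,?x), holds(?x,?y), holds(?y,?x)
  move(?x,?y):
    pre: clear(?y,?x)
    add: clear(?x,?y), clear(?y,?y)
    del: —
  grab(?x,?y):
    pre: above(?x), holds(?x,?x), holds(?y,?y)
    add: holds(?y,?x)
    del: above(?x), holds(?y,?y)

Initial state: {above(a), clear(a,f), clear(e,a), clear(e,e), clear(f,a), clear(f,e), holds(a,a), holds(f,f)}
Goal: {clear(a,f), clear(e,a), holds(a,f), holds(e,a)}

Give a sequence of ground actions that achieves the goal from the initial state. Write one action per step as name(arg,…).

1. push(e,e)  →  {above(a), clear(a,f), clear(e,a), clear(e,e), clear(f,a), clear(f,e), holds(a,a), holds(e,e), holds(f,f)}
2. push(f,a)  →  {above(a), clear(a,f), clear(e,a), clear(e,e), clear(f,a), clear(f,e), clear(f,f), holds(a,a), holds(a,f), holds(e,e), holds(f,f)}
3. grab(a,e)  →  {clear(a,f), clear(e,a), clear(e,e), clear(f,a), clear(f,e), clear(f,f), holds(a,a), holds(a,f), holds(e,a), holds(f,f)}

push(e,e); push(f,a); grab(a,e)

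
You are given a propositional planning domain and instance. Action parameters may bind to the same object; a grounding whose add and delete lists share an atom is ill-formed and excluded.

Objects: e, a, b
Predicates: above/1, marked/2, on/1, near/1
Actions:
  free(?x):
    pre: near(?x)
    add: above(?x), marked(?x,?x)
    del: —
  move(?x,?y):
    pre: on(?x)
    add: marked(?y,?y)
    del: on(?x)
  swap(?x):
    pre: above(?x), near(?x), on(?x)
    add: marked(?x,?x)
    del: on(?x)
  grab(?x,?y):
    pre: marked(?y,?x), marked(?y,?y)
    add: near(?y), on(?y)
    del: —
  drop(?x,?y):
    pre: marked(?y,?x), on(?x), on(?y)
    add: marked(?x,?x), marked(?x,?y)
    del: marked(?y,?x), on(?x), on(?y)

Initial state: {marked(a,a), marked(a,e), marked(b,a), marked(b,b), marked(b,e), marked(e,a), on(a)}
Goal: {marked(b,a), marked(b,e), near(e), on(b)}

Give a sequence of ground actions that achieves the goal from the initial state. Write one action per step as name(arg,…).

1. move(a,e)  →  {marked(a,a), marked(a,e), marked(b,a), marked(b,b), marked(b,e), marked(e,a), marked(e,e)}
2. grab(e,e)  →  {marked(a,a), marked(a,e), marked(b,a), marked(b,b), marked(b,e), marked(e,a), marked(e,e), near(e), on(e)}
3. grab(e,b)  →  {marked(a,a), marked(a,e), marked(b,a), marked(b,b), marked(b,e), marked(e,a), marked(e,e), near(b), near(e), on(b), on(e)}

move(a,e); grab(e,e); grab(e,b)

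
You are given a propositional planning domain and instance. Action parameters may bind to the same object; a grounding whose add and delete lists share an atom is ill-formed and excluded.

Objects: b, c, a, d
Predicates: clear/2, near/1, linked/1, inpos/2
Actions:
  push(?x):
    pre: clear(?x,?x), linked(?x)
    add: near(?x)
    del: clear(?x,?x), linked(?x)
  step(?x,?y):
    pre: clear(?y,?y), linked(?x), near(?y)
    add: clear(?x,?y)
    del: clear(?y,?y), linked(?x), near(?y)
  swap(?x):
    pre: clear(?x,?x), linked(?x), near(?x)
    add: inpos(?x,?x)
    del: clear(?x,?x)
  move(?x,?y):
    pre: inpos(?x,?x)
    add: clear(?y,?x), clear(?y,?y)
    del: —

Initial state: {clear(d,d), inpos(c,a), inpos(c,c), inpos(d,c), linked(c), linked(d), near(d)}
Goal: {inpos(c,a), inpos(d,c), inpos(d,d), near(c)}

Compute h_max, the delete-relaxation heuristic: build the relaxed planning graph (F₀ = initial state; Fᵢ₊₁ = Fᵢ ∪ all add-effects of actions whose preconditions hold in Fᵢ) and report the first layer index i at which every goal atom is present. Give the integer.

2

F0 = init (7 atoms)
F1 = F0 ∪ {clear(a,a), clear(a,c), clear(b,b), clear(b,c), clear(c,c), clear(c,d), clear(d,c), inpos(d,d)}  (15 atoms)
F2 = F1 ∪ {clear(a,d), clear(b,d), near(c)}  (18 atoms)
goal ⊆ F2  ⇒  h_max = 2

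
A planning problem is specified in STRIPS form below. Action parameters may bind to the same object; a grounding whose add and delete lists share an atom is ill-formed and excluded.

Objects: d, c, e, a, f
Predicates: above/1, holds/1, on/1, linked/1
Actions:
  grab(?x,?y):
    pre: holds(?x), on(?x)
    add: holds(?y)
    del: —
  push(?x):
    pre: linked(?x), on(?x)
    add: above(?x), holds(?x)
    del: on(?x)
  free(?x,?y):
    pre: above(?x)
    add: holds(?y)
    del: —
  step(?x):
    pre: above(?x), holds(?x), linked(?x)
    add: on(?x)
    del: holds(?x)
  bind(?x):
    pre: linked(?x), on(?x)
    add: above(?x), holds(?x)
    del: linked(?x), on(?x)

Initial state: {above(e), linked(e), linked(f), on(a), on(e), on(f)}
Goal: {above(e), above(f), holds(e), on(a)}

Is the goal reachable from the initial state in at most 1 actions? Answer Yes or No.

1. push(e)  →  {above(e), holds(e), linked(e), linked(f), on(a), on(f)}
2. push(f)  →  {above(e), above(f), holds(e), holds(f), linked(e), linked(f), on(a)}
optimal plan length = 2; 2 > 1

No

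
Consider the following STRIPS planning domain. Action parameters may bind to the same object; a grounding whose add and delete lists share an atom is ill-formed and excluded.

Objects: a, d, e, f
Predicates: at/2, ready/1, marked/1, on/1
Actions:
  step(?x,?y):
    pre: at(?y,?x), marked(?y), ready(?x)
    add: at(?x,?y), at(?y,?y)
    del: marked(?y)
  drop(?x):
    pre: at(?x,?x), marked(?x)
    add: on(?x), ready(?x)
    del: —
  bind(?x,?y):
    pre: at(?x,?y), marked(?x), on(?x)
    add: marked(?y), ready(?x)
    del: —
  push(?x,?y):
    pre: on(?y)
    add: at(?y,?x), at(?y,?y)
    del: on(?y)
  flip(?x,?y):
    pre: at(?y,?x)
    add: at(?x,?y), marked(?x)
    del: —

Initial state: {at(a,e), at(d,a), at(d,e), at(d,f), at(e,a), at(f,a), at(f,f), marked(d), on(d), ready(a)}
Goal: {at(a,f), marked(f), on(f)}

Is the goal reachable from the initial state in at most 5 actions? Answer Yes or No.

Yes

1. bind(d,f)  →  {at(a,e), at(d,a), at(d,e), at(d,f), at(e,a), at(f,a), at(f,f), marked(d), marked(f), on(d), ready(a), ready(d)}
2. drop(f)  →  {at(a,e), at(d,a), at(d,e), at(d,f), at(e,a), at(f,a), at(f,f), marked(d), marked(f), on(d), on(f), ready(a), ready(d), ready(f)}
3. flip(a,f)  →  {at(a,e), at(a,f), at(d,a), at(d,e), at(d,f), at(e,a), at(f,a), at(f,f), marked(a), marked(d), marked(f), on(d), on(f), ready(a), ready(d), ready(f)}
optimal plan length = 3; 3 ≤ 5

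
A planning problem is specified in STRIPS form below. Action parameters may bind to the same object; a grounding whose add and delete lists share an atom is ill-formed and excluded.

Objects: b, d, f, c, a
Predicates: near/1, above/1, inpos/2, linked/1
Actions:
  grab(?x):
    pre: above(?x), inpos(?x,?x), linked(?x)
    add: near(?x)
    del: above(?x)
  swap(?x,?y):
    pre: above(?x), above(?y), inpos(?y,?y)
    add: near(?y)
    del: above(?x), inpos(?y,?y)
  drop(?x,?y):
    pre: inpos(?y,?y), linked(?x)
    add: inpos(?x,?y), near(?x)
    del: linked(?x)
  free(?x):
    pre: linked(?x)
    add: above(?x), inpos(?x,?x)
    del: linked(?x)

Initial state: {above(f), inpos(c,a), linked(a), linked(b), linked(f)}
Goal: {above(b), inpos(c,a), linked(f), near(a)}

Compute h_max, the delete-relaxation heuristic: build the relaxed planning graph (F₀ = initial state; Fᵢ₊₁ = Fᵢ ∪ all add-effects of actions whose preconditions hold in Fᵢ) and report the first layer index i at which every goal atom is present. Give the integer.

2

F0 = init (5 atoms)
F1 = F0 ∪ {above(a), above(b), inpos(a,a), inpos(b,b), inpos(f,f)}  (10 atoms)
F2 = F1 ∪ {inpos(a,b), inpos(a,f), inpos(b,a), inpos(b,f), inpos(f,a), inpos(f,b), near(a), near(b), near(f)}  (19 atoms)
goal ⊆ F2  ⇒  h_max = 2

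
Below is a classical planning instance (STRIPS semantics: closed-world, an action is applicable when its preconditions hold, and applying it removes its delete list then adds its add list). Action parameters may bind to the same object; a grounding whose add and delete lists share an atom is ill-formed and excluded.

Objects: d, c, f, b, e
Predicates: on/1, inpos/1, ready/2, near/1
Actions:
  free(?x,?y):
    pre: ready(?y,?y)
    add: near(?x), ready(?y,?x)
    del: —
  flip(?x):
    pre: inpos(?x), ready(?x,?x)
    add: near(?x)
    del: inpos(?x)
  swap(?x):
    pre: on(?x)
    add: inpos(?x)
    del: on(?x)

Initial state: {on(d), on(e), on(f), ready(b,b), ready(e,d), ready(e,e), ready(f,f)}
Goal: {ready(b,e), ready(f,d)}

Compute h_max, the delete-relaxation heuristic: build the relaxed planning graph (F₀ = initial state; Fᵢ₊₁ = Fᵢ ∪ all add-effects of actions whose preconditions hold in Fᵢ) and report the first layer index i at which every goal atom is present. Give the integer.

1

F0 = init (7 atoms)
F1 = F0 ∪ {inpos(d), inpos(e), inpos(f), near(b), near(c), near(d), near(e), near(f), ready(b,c), ready(b,d), ready(b,e), ready(b,f), ready(e,b), ready(e,c), ready(e,f), ready(f,b), ready(f,c), ready(f,d), ready(f,e)}  (26 atoms)
goal ⊆ F1  ⇒  h_max = 1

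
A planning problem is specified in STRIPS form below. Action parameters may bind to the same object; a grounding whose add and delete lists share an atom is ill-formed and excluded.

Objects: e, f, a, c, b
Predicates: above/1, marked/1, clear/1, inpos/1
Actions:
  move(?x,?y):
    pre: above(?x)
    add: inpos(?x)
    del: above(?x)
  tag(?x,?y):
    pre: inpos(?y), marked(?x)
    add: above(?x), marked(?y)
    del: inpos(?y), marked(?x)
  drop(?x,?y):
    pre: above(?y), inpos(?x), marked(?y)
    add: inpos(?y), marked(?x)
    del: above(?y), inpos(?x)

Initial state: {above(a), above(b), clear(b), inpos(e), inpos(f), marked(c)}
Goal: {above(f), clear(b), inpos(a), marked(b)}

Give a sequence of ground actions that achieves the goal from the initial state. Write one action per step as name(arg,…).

1. move(a,e)  →  {above(b), clear(b), inpos(a), inpos(e), inpos(f), marked(c)}
2. move(b,e)  →  {clear(b), inpos(a), inpos(b), inpos(e), inpos(f), marked(c)}
3. tag(c,f)  →  {above(c), clear(b), inpos(a), inpos(b), inpos(e), marked(f)}
4. tag(f,b)  →  {above(c), above(f), clear(b), inpos(a), inpos(e), marked(b)}

move(a,e); move(b,e); tag(c,f); tag(f,b)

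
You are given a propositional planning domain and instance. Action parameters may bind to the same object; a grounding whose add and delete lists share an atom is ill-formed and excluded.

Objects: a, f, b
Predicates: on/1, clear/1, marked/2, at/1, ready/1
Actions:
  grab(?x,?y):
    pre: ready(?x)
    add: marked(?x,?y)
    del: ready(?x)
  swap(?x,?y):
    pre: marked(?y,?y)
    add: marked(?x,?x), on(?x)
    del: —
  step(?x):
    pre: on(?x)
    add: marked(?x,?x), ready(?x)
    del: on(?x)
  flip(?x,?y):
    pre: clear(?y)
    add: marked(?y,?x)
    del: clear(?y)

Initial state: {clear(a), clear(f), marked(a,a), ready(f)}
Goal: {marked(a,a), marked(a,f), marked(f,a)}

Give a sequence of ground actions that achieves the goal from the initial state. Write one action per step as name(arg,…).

1. grab(f,a)  →  {clear(a), clear(f), marked(a,a), marked(f,a)}
2. flip(f,a)  →  {clear(f), marked(a,a), marked(a,f), marked(f,a)}

grab(f,a); flip(f,a)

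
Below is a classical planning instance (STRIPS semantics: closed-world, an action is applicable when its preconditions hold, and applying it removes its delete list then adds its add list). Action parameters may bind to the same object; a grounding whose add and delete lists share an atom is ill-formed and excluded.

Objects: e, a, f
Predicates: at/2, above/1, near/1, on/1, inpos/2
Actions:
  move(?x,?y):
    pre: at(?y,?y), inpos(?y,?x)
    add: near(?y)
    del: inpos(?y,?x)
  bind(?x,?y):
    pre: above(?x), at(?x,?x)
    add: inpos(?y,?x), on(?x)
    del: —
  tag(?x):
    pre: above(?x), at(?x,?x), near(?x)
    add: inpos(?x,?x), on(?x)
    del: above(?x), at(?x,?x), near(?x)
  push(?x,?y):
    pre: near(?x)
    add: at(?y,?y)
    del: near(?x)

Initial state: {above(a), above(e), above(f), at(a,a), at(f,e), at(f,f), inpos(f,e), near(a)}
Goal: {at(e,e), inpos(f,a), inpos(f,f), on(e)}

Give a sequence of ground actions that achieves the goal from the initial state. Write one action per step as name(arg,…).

1. bind(a,f)  →  {above(a), above(e), above(f), at(a,a), at(f,e), at(f,f), inpos(f,a), inpos(f,e), near(a), on(a)}
2. bind(f,f)  →  {above(a), above(e), above(f), at(a,a), at(f,e), at(f,f), inpos(f,a), inpos(f,e), inpos(f,f), near(a), on(a), on(f)}
3. push(a,e)  →  {above(a), above(e), above(f), at(a,a), at(e,e), at(f,e), at(f,f), inpos(f,a), inpos(f,e), inpos(f,f), on(a), on(f)}
4. bind(e,e)  →  {above(a), above(e), above(f), at(a,a), at(e,e), at(f,e), at(f,f), inpos(e,e), inpos(f,a), inpos(f,e), inpos(f,f), on(a), on(e), on(f)}

bind(a,f); bind(f,f); push(a,e); bind(e,e)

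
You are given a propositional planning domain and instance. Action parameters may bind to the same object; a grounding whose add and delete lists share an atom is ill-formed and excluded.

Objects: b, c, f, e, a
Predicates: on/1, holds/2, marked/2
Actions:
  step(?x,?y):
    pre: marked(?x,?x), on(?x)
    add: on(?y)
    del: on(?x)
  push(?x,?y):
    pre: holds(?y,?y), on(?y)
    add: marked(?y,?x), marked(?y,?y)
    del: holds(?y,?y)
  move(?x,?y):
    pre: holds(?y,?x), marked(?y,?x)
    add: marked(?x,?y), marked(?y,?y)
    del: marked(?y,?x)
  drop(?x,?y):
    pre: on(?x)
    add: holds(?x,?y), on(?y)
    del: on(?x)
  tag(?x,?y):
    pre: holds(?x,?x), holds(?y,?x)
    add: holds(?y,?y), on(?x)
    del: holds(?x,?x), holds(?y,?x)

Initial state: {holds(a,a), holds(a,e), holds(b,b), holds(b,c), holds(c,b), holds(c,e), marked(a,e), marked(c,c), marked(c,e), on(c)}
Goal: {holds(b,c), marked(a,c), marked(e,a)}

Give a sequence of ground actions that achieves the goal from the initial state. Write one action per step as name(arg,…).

1. step(c,a)  →  {holds(a,a), holds(a,e), holds(b,b), holds(b,c), holds(c,b), holds(c,e), marked(a,e), marked(c,c), marked(c,e), on(a)}
2. push(c,a)  →  {holds(a,e), holds(b,b), holds(b,c), holds(c,b), holds(c,e), marked(a,a), marked(a,c), marked(a,e), marked(c,c), marked(c,e), on(a)}
3. move(e,a)  →  {holds(a,e), holds(b,b), holds(b,c), holds(c,b), holds(c,e), marked(a,a), marked(a,c), marked(c,c), marked(c,e), marked(e,a), on(a)}

step(c,a); push(c,a); move(e,a)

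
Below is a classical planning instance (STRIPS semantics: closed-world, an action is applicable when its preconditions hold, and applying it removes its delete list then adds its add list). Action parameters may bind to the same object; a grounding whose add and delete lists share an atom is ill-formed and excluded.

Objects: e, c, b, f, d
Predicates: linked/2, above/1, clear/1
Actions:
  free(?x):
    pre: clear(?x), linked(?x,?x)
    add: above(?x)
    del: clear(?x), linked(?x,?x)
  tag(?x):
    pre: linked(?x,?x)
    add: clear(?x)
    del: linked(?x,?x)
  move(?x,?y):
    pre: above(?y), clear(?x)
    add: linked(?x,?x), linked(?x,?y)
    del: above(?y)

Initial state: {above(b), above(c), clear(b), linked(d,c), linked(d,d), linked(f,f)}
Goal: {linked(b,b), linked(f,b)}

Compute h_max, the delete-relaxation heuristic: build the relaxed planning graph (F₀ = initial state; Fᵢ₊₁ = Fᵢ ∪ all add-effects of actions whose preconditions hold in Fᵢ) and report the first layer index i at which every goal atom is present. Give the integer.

F0 = init (6 atoms)
F1 = F0 ∪ {clear(d), clear(f), linked(b,b), linked(b,c)}  (10 atoms)
F2 = F1 ∪ {above(d), above(f), linked(d,b), linked(f,b), linked(f,c)}  (15 atoms)
goal ⊆ F2  ⇒  h_max = 2

2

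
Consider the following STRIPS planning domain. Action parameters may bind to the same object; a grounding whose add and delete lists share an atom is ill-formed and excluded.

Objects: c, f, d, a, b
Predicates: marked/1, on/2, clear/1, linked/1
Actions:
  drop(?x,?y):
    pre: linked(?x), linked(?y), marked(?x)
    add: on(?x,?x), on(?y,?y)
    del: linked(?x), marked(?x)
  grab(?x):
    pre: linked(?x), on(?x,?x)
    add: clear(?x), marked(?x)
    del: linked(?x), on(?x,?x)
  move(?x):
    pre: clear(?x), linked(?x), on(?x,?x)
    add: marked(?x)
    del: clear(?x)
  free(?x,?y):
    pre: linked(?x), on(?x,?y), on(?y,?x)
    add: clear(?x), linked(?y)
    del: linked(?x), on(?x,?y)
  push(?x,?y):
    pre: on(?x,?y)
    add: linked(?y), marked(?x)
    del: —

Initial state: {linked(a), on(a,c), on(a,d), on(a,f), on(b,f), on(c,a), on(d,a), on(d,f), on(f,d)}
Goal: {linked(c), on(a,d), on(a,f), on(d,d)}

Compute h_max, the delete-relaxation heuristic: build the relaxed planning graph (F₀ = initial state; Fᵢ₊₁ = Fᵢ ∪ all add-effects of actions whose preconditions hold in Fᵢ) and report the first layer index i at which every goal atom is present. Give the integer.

F0 = init (9 atoms)
F1 = F0 ∪ {clear(a), linked(c), linked(d), linked(f), marked(a), marked(b), marked(c), marked(d), marked(f)}  (18 atoms)
F2 = F1 ∪ {clear(c), clear(d), clear(f), on(a,a), on(c,c), on(d,d), on(f,f)}  (25 atoms)
goal ⊆ F2  ⇒  h_max = 2

2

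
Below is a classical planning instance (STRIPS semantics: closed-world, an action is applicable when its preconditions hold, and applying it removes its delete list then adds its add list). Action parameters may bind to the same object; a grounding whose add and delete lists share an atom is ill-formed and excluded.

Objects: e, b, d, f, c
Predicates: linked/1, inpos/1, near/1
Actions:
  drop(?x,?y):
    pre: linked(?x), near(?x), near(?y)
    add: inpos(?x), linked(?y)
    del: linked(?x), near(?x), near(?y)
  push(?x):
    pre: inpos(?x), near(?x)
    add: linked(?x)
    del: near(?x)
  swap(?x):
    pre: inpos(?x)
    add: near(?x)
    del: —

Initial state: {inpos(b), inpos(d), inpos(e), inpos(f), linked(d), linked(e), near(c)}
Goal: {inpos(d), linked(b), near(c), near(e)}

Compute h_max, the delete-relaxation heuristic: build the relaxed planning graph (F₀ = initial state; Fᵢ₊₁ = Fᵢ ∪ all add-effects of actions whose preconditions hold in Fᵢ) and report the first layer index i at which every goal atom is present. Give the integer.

2

F0 = init (7 atoms)
F1 = F0 ∪ {near(b), near(d), near(e), near(f)}  (11 atoms)
F2 = F1 ∪ {linked(b), linked(c), linked(f)}  (14 atoms)
goal ⊆ F2  ⇒  h_max = 2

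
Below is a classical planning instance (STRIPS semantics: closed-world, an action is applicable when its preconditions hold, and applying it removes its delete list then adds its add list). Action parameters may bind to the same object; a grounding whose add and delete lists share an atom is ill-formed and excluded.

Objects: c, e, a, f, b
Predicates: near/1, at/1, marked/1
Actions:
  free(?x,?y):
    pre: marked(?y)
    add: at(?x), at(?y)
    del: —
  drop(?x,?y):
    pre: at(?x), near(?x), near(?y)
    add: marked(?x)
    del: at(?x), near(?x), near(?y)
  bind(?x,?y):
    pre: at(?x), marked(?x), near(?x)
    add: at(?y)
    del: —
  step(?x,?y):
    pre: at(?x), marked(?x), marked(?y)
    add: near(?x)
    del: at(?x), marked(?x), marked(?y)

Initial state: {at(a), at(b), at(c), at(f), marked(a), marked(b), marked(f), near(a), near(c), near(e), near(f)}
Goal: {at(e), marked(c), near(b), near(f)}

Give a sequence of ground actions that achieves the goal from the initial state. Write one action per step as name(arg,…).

free(e,a); drop(c,c); step(b,a)

1. free(e,a)  →  {at(a), at(b), at(c), at(e), at(f), marked(a), marked(b), marked(f), near(a), near(c), near(e), near(f)}
2. drop(c,c)  →  {at(a), at(b), at(e), at(f), marked(a), marked(b), marked(c), marked(f), near(a), near(e), near(f)}
3. step(b,a)  →  {at(a), at(e), at(f), marked(c), marked(f), near(a), near(b), near(e), near(f)}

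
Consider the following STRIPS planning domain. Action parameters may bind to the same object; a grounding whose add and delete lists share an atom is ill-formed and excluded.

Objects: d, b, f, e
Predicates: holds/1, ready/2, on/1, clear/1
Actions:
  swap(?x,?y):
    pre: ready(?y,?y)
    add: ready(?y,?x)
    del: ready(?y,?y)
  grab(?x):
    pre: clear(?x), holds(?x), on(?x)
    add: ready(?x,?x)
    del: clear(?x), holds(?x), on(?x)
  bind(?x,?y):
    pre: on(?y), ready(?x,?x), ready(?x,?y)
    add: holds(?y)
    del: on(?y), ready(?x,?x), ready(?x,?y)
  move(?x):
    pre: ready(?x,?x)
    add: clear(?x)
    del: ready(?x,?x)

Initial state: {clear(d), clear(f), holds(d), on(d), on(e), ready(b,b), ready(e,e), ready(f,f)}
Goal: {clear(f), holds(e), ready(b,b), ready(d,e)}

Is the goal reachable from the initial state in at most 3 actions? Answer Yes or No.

1. grab(d)  →  {clear(f), on(e), ready(b,b), ready(d,d), ready(e,e), ready(f,f)}
2. swap(e,d)  →  {clear(f), on(e), ready(b,b), ready(d,e), ready(e,e), ready(f,f)}
3. bind(e,e)  →  {clear(f), holds(e), ready(b,b), ready(d,e), ready(f,f)}
optimal plan length = 3; 3 ≤ 3

Yes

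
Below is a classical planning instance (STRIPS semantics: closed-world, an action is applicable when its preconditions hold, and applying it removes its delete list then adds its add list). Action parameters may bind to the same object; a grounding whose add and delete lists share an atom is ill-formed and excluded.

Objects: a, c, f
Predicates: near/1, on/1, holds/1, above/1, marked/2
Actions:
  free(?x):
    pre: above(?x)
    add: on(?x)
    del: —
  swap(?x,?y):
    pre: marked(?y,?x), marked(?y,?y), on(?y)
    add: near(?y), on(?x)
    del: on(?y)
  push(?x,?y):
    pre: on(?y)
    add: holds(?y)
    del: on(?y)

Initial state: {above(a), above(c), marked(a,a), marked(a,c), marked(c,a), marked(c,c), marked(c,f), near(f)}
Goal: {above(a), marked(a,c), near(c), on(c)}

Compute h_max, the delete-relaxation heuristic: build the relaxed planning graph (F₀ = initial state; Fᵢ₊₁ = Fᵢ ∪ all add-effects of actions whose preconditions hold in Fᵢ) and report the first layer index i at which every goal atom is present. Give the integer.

F0 = init (8 atoms)
F1 = F0 ∪ {on(a), on(c)}  (10 atoms)
F2 = F1 ∪ {holds(a), holds(c), near(a), near(c), on(f)}  (15 atoms)
goal ⊆ F2  ⇒  h_max = 2

2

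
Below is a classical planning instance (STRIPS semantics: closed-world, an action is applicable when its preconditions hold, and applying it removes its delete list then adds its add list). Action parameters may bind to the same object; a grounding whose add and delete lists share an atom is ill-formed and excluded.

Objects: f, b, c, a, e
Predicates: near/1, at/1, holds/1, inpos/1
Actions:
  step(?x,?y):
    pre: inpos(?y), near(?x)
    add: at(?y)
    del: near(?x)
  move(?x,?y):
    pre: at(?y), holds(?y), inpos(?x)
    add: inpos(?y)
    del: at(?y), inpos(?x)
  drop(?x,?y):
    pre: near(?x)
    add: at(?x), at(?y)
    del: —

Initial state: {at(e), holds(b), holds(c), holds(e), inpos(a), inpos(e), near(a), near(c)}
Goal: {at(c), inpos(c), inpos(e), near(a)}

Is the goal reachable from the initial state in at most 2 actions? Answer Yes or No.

1. drop(c,f)  →  {at(c), at(e), at(f), holds(b), holds(c), holds(e), inpos(a), inpos(e), near(a), near(c)}
2. move(a,c)  →  {at(e), at(f), holds(b), holds(c), holds(e), inpos(c), inpos(e), near(a), near(c)}
3. step(c,c)  →  {at(c), at(e), at(f), holds(b), holds(c), holds(e), inpos(c), inpos(e), near(a)}
optimal plan length = 3; 3 > 2

No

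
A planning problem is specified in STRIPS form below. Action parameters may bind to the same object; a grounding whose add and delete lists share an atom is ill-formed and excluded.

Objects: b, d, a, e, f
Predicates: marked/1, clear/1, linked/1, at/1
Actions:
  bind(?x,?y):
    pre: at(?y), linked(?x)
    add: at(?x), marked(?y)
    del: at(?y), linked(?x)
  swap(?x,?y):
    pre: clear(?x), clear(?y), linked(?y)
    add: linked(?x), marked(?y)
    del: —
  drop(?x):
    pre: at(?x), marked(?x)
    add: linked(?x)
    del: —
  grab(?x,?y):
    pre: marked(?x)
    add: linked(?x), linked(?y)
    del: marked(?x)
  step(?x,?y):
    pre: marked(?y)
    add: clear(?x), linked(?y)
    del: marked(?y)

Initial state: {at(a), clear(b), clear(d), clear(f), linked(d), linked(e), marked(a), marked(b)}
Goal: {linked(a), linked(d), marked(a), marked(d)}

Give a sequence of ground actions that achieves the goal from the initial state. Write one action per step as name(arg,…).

swap(b,d); drop(a)

1. swap(b,d)  →  {at(a), clear(b), clear(d), clear(f), linked(b), linked(d), linked(e), marked(a), marked(b), marked(d)}
2. drop(a)  →  {at(a), clear(b), clear(d), clear(f), linked(a), linked(b), linked(d), linked(e), marked(a), marked(b), marked(d)}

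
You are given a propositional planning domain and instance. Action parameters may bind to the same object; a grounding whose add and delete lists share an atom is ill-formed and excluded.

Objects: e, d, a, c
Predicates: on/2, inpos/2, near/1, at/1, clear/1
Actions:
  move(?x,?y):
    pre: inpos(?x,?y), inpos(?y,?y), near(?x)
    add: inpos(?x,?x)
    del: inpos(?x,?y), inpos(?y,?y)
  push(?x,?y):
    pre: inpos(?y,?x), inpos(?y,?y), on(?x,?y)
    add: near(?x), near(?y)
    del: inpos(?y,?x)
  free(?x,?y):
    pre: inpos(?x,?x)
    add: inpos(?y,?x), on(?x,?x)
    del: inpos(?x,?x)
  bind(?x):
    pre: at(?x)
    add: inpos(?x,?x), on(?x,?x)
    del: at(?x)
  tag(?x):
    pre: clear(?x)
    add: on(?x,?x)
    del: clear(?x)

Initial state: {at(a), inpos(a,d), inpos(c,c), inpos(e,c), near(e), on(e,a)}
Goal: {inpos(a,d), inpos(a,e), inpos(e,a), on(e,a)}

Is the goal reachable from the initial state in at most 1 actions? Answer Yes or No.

No

1. move(e,c)  →  {at(a), inpos(a,d), inpos(e,e), near(e), on(e,a)}
2. free(e,a)  →  {at(a), inpos(a,d), inpos(a,e), near(e), on(e,a), on(e,e)}
3. bind(a)  →  {inpos(a,a), inpos(a,d), inpos(a,e), near(e), on(a,a), on(e,a), on(e,e)}
4. free(a,e)  →  {inpos(a,d), inpos(a,e), inpos(e,a), near(e), on(a,a), on(e,a), on(e,e)}
optimal plan length = 4; 4 > 1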